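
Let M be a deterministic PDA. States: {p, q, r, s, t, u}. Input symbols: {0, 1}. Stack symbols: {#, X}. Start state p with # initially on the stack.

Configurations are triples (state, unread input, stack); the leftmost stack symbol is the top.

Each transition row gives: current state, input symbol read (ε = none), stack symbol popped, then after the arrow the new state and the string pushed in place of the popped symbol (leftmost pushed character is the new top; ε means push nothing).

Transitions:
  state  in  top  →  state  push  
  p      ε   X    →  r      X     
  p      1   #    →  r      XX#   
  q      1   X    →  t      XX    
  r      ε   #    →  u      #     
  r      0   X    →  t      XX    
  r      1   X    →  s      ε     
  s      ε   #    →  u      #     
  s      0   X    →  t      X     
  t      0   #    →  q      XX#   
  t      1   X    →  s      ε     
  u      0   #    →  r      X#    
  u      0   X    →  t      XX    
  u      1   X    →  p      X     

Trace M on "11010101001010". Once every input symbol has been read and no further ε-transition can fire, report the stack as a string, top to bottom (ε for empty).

X#

(p, 11010101001010, #) ⊢ (r, 1010101001010, XX#) ⊢ (s, 010101001010, X#) ⊢ (t, 10101001010, X#) ⊢ (s, 0101001010, #) ⊢ (u, 0101001010, #) ⊢ (r, 101001010, X#) ⊢ (s, 01001010, #) ⊢ (u, 01001010, #) ⊢ (r, 1001010, X#) ⊢ (s, 001010, #) ⊢ (u, 001010, #) ⊢ (r, 01010, X#) ⊢ (t, 1010, XX#) ⊢ (s, 010, X#) ⊢ (t, 10, X#) ⊢ (s, 0, #) ⊢ (u, 0, #) ⊢ (r, ε, X#)
All input consumed in state r with stack X#.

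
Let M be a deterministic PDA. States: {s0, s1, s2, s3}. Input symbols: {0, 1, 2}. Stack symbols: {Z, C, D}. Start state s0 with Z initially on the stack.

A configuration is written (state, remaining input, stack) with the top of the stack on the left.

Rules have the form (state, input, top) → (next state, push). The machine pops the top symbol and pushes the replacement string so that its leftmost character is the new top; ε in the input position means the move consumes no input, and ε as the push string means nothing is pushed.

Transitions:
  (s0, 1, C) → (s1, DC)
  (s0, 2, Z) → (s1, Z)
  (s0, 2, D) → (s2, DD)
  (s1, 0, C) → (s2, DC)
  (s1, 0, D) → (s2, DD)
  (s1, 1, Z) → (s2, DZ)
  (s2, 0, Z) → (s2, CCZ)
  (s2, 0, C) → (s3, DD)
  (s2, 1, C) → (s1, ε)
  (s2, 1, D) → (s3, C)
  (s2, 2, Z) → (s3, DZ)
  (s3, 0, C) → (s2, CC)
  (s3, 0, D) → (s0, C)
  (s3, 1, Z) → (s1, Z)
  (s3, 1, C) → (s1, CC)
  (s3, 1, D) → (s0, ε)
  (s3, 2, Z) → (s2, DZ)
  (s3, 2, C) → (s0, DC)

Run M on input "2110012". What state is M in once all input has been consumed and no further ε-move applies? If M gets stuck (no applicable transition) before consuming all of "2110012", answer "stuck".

s2

(s0, 2110012, Z)
  read 2, top Z: go to s1, push Z → (s1, 110012, Z)
  read 1, top Z: go to s2, push DZ → (s2, 10012, DZ)
  read 1, top D: go to s3, push C → (s3, 0012, CZ)
  read 0, top C: go to s2, push CC → (s2, 012, CCZ)
  read 0, top C: go to s3, push DD → (s3, 12, DDCZ)
  read 1, top D: go to s0, push ε → (s0, 2, DCZ)
  read 2, top D: go to s2, push DD → (s2, ε, DDCZ)
All input consumed; M is in state s2.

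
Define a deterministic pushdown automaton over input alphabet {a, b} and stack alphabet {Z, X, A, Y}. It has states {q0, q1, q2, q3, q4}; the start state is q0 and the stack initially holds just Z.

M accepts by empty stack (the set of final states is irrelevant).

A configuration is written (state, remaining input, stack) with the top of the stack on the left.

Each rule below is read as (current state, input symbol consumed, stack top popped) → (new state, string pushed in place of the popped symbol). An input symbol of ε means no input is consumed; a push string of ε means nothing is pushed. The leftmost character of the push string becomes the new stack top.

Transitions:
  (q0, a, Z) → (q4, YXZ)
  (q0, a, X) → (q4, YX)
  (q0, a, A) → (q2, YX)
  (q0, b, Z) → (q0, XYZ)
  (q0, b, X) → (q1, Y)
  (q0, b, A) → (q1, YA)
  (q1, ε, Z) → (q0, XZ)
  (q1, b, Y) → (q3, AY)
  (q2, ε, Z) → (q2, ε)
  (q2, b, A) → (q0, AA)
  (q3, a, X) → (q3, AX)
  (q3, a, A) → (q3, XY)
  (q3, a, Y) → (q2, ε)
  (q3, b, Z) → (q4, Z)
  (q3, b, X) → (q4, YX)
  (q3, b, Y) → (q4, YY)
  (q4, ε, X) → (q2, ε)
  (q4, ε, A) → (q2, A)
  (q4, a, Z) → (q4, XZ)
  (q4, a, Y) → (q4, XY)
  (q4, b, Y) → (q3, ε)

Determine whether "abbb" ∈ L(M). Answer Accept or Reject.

(q0, abbb, Z)
  read a, top Z: go to q4, push YXZ → (q4, bbb, YXZ)
  read b, top Y: go to q3, push ε → (q3, bb, XZ)
  read b, top X: go to q4, push YX → (q4, b, YXZ)
  read b, top Y: go to q3, push ε → (q3, ε, XZ)
All input consumed; stack is XZ, not empty, and no further ε-move applies.

Reject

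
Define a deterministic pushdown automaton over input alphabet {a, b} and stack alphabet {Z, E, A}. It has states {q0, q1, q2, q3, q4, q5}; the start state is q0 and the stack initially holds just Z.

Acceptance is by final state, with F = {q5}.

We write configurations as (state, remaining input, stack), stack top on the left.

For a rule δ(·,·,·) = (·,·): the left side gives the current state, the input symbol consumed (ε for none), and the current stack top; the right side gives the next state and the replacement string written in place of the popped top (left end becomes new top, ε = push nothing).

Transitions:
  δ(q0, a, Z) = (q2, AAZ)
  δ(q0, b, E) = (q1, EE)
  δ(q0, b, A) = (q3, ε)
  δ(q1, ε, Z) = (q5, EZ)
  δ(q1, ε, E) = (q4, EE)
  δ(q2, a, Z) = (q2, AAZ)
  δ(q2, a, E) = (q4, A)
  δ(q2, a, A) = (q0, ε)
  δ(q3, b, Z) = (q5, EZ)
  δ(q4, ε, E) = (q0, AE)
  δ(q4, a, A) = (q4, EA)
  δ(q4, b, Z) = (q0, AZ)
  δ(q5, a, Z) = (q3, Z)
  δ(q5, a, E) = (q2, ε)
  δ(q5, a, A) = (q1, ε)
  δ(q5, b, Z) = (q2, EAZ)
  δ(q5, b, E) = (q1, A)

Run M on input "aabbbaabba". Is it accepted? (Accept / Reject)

(q0, aabbbaabba, Z)
  read a, top Z: go to q2, push AAZ → (q2, abbbaabba, AAZ)
  read a, top A: go to q0, push ε → (q0, bbbaabba, AZ)
  read b, top A: go to q3, push ε → (q3, bbaabba, Z)
  read b, top Z: go to q5, push EZ → (q5, baabba, EZ)
  read b, top E: go to q1, push A → (q1, aabba, AZ)
No transition applies at (q1, aabba, AZ); input not fully consumed.

Reject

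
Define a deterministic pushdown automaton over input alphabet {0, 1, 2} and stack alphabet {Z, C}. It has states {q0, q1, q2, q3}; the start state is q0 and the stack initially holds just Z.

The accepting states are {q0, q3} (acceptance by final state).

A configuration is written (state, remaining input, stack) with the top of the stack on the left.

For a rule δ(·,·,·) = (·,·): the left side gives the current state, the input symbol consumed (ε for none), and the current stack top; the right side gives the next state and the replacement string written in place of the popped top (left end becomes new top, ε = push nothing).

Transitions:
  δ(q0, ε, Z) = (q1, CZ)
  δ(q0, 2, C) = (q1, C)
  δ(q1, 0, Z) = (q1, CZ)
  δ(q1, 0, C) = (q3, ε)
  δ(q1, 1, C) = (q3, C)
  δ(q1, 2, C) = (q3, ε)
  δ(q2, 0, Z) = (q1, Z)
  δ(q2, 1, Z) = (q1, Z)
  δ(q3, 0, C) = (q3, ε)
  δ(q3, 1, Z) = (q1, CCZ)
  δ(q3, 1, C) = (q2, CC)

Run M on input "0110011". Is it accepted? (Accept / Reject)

Accept

(q0, 0110011, Z)
  ε-move, top Z: go to q1, push CZ → (q1, 0110011, CZ)
  read 0, top C: go to q3, push ε → (q3, 110011, Z)
  read 1, top Z: go to q1, push CCZ → (q1, 10011, CCZ)
  read 1, top C: go to q3, push C → (q3, 0011, CCZ)
  read 0, top C: go to q3, push ε → (q3, 011, CZ)
  read 0, top C: go to q3, push ε → (q3, 11, Z)
  read 1, top Z: go to q1, push CCZ → (q1, 1, CCZ)
  read 1, top C: go to q3, push C → (q3, ε, CCZ)
All input consumed; state q3 ∈ F.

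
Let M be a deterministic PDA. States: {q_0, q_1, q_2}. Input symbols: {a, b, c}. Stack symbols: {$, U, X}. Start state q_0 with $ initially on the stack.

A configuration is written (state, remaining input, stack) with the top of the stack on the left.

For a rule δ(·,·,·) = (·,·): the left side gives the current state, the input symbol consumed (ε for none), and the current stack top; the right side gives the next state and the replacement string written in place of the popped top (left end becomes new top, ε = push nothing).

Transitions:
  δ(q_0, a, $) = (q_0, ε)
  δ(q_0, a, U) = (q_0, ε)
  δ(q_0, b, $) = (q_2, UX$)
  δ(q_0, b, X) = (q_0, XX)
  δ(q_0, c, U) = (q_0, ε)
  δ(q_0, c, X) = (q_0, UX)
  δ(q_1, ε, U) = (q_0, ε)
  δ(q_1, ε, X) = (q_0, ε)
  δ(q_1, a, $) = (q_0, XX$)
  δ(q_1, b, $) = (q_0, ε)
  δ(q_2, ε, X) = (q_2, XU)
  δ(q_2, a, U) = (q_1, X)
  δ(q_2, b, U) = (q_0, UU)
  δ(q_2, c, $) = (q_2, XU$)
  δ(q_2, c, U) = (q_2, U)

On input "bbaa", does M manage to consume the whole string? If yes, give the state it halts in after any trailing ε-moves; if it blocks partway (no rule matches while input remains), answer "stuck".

(q_0, bbaa, $)
  read b, top $: go to q_2, push UX$ → (q_2, baa, UX$)
  read b, top U: go to q_0, push UU → (q_0, aa, UUX$)
  read a, top U: go to q_0, push ε → (q_0, a, UX$)
  read a, top U: go to q_0, push ε → (q_0, ε, X$)
All input consumed; M is in state q_0.

q_0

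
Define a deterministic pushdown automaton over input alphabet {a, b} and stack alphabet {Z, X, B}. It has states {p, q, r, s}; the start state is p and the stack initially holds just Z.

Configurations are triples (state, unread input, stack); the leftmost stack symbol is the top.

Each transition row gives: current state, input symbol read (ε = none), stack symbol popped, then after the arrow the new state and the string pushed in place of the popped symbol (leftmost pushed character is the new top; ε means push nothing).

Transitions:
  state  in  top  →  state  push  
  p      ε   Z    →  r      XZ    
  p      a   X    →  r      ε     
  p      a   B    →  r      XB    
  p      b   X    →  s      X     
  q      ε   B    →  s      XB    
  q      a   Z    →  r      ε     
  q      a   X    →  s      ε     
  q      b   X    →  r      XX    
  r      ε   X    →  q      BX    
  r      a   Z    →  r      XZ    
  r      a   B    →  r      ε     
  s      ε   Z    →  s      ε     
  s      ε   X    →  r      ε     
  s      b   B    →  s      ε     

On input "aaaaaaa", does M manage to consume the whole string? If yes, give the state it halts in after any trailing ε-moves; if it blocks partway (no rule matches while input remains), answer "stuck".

r

(p, aaaaaaa, Z)
  ε-move, top Z: go to r, push XZ → (r, aaaaaaa, XZ)
  ε-move, top X: go to q, push BX → (q, aaaaaaa, BXZ)
  ε-move, top B: go to s, push XB → (s, aaaaaaa, XBXZ)
  ε-move, top X: go to r, push ε → (r, aaaaaaa, BXZ)
  read a, top B: go to r, push ε → (r, aaaaaa, XZ)
  ε-move, top X: go to q, push BX → (q, aaaaaa, BXZ)
  ε-move, top B: go to s, push XB → (s, aaaaaa, XBXZ)
  ε-move, top X: go to r, push ε → (r, aaaaaa, BXZ)
  read a, top B: go to r, push ε → (r, aaaaa, XZ)
  ε-move, top X: go to q, push BX → (q, aaaaa, BXZ)
  ε-move, top B: go to s, push XB → (s, aaaaa, XBXZ)
  ε-move, top X: go to r, push ε → (r, aaaaa, BXZ)
  read a, top B: go to r, push ε → (r, aaaa, XZ)
  ε-move, top X: go to q, push BX → (q, aaaa, BXZ)
  ε-move, top B: go to s, push XB → (s, aaaa, XBXZ)
  ε-move, top X: go to r, push ε → (r, aaaa, BXZ)
  read a, top B: go to r, push ε → (r, aaa, XZ)
  ε-move, top X: go to q, push BX → (q, aaa, BXZ)
  ε-move, top B: go to s, push XB → (s, aaa, XBXZ)
  ε-move, top X: go to r, push ε → (r, aaa, BXZ)
  read a, top B: go to r, push ε → (r, aa, XZ)
  ε-move, top X: go to q, push BX → (q, aa, BXZ)
  ε-move, top B: go to s, push XB → (s, aa, XBXZ)
  ε-move, top X: go to r, push ε → (r, aa, BXZ)
  read a, top B: go to r, push ε → (r, a, XZ)
  ε-move, top X: go to q, push BX → (q, a, BXZ)
  ε-move, top B: go to s, push XB → (s, a, XBXZ)
  ε-move, top X: go to r, push ε → (r, a, BXZ)
  read a, top B: go to r, push ε → (r, ε, XZ)
  ε-move, top X: go to q, push BX → (q, ε, BXZ)
  ε-move, top B: go to s, push XB → (s, ε, XBXZ)
  ε-move, top X: go to r, push ε → (r, ε, BXZ)
All input consumed; M is in state r.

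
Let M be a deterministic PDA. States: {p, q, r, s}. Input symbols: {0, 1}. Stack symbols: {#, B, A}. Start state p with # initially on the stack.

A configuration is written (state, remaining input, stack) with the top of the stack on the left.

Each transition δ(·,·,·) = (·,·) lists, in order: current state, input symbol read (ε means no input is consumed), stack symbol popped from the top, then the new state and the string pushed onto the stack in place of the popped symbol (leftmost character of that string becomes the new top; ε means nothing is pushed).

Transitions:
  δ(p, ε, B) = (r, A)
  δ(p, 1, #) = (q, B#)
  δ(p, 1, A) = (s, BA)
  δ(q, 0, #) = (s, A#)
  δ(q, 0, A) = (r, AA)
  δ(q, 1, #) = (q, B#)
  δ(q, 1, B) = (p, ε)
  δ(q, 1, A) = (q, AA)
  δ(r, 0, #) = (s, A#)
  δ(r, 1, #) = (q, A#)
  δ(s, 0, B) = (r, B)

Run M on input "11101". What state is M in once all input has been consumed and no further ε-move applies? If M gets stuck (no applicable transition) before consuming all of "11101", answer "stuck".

(p, 11101, #) ⊢ (q, 1101, B#) ⊢ (p, 101, #) ⊢ (q, 01, B#)
No transition for (q, 0, top B); M blocks with input 01 remaining.

stuck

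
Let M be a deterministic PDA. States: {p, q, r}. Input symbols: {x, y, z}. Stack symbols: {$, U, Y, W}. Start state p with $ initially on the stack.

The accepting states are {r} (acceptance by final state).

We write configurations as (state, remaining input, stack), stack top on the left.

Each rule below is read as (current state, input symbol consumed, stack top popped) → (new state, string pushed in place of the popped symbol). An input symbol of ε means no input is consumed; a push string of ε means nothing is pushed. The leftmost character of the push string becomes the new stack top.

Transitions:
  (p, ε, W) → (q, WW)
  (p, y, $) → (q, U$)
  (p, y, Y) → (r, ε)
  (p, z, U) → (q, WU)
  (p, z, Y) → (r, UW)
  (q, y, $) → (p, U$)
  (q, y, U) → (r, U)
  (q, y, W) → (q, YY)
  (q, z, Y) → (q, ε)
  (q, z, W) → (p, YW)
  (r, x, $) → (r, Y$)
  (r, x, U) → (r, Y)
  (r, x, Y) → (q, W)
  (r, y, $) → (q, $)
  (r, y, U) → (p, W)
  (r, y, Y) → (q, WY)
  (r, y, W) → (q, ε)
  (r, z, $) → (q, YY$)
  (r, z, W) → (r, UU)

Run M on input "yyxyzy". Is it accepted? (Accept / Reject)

(p, yyxyzy, $)
  read y, top $: go to q, push U$ → (q, yxyzy, U$)
  read y, top U: go to r, push U → (r, xyzy, U$)
  read x, top U: go to r, push Y → (r, yzy, Y$)
  read y, top Y: go to q, push WY → (q, zy, WY$)
  read z, top W: go to p, push YW → (p, y, YWY$)
  read y, top Y: go to r, push ε → (r, ε, WY$)
All input consumed; state r ∈ F.

Accept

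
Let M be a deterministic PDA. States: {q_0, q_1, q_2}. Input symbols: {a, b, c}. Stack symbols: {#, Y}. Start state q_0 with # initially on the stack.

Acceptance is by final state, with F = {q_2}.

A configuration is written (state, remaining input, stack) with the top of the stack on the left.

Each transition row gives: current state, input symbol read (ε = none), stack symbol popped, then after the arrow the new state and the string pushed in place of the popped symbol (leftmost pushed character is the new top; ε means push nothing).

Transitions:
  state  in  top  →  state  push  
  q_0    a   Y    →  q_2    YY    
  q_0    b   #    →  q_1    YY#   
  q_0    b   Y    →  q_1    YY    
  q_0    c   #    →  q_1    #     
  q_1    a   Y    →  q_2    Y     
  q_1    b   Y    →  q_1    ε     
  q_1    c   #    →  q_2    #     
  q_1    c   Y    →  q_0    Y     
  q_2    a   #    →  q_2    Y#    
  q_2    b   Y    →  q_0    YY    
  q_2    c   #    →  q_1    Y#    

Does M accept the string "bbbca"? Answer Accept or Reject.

(q_0, bbbca, #)
  read b, top #: go to q_1, push YY# → (q_1, bbca, YY#)
  read b, top Y: go to q_1, push ε → (q_1, bca, Y#)
  read b, top Y: go to q_1, push ε → (q_1, ca, #)
  read c, top #: go to q_2, push # → (q_2, a, #)
  read a, top #: go to q_2, push Y# → (q_2, ε, Y#)
All input consumed; state q_2 ∈ F.

Accept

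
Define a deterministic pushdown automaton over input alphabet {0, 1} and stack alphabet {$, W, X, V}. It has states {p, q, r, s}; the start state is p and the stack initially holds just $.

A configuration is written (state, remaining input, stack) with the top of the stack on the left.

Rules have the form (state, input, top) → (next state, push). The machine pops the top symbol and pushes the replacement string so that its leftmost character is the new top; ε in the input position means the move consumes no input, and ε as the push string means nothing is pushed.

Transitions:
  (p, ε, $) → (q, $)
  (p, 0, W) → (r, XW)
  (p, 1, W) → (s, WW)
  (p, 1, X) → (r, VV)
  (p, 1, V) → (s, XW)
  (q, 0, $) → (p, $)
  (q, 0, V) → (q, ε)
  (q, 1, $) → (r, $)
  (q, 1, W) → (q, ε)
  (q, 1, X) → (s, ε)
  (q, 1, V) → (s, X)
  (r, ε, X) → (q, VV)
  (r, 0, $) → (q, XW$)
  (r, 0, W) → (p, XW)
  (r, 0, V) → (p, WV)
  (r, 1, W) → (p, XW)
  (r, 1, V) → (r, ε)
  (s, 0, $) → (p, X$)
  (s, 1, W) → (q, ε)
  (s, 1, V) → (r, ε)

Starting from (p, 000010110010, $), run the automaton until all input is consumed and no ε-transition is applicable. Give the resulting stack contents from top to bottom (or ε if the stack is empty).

XW$

(p, 000010110010, $)
  ε-move, top $: go to q, push $ → (q, 000010110010, $)
  read 0, top $: go to p, push $ → (p, 00010110010, $)
  ε-move, top $: go to q, push $ → (q, 00010110010, $)
  read 0, top $: go to p, push $ → (p, 0010110010, $)
  ε-move, top $: go to q, push $ → (q, 0010110010, $)
  read 0, top $: go to p, push $ → (p, 010110010, $)
  ε-move, top $: go to q, push $ → (q, 010110010, $)
  read 0, top $: go to p, push $ → (p, 10110010, $)
  ε-move, top $: go to q, push $ → (q, 10110010, $)
  read 1, top $: go to r, push $ → (r, 0110010, $)
  read 0, top $: go to q, push XW$ → (q, 110010, XW$)
  read 1, top X: go to s, push ε → (s, 10010, W$)
  read 1, top W: go to q, push ε → (q, 0010, $)
  read 0, top $: go to p, push $ → (p, 010, $)
  ε-move, top $: go to q, push $ → (q, 010, $)
  read 0, top $: go to p, push $ → (p, 10, $)
  ε-move, top $: go to q, push $ → (q, 10, $)
  read 1, top $: go to r, push $ → (r, 0, $)
  read 0, top $: go to q, push XW$ → (q, ε, XW$)
All input consumed in state q with stack XW$.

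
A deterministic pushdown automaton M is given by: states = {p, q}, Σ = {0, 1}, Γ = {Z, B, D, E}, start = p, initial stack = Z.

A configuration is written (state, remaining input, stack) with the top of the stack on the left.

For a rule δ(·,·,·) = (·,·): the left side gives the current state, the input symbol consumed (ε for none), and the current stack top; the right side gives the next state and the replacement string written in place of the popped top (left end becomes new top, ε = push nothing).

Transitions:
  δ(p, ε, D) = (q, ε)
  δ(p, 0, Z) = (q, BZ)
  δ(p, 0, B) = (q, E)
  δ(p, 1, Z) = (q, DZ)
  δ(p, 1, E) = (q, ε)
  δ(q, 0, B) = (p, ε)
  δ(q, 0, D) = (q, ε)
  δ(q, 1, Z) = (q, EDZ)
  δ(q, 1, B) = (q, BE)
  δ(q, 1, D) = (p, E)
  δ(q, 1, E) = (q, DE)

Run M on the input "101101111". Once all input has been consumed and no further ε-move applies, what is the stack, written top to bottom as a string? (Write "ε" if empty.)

(p, 101101111, Z) ⊢ (q, 01101111, DZ) ⊢ (q, 1101111, Z) ⊢ (q, 101111, EDZ) ⊢ (q, 01111, DEDZ) ⊢ (q, 1111, EDZ) ⊢ (q, 111, DEDZ) ⊢ (p, 11, EEDZ) ⊢ (q, 1, EDZ) ⊢ (q, ε, DEDZ)
All input consumed in state q with stack DEDZ.

DEDZ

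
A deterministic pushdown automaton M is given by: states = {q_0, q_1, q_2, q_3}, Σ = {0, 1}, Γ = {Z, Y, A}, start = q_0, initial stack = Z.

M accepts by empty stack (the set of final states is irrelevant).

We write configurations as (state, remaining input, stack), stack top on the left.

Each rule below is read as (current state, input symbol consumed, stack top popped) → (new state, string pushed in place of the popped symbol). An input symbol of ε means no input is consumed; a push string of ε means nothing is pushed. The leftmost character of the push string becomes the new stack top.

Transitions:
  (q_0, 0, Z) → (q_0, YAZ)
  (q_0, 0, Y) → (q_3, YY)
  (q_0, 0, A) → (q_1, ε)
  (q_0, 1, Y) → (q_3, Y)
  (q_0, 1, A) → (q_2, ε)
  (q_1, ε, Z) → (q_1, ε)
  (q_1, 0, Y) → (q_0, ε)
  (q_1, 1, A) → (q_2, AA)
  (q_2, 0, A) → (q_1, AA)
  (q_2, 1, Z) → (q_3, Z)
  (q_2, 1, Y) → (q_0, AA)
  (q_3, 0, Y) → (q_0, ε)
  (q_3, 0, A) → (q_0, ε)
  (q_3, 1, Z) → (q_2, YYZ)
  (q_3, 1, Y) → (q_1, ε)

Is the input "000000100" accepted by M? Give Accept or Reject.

Accept

(q_0, 000000100, Z)
  read 0, top Z: go to q_0, push YAZ → (q_0, 00000100, YAZ)
  read 0, top Y: go to q_3, push YY → (q_3, 0000100, YYAZ)
  read 0, top Y: go to q_0, push ε → (q_0, 000100, YAZ)
  read 0, top Y: go to q_3, push YY → (q_3, 00100, YYAZ)
  read 0, top Y: go to q_0, push ε → (q_0, 0100, YAZ)
  read 0, top Y: go to q_3, push YY → (q_3, 100, YYAZ)
  read 1, top Y: go to q_1, push ε → (q_1, 00, YAZ)
  read 0, top Y: go to q_0, push ε → (q_0, 0, AZ)
  read 0, top A: go to q_1, push ε → (q_1, ε, Z)
  ε-move, top Z: go to q_1, push ε → (q_1, ε, ε)
All input consumed and the stack is empty.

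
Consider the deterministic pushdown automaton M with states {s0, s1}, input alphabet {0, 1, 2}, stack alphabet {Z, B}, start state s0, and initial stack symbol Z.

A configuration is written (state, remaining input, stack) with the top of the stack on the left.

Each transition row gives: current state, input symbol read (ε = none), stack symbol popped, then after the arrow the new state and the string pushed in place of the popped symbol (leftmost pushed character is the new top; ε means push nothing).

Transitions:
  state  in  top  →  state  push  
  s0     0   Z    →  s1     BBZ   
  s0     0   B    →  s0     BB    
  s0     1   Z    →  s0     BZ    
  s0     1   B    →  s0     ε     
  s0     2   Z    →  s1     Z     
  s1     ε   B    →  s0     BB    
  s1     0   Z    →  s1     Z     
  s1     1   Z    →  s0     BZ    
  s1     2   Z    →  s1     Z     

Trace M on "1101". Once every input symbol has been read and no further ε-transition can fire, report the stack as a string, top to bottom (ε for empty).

BBZ

(s0, 1101, Z) ⊢ (s0, 101, BZ) ⊢ (s0, 01, Z) ⊢ (s1, 1, BBZ) ⊢ (s0, 1, BBBZ) ⊢ (s0, ε, BBZ)
All input consumed in state s0 with stack BBZ.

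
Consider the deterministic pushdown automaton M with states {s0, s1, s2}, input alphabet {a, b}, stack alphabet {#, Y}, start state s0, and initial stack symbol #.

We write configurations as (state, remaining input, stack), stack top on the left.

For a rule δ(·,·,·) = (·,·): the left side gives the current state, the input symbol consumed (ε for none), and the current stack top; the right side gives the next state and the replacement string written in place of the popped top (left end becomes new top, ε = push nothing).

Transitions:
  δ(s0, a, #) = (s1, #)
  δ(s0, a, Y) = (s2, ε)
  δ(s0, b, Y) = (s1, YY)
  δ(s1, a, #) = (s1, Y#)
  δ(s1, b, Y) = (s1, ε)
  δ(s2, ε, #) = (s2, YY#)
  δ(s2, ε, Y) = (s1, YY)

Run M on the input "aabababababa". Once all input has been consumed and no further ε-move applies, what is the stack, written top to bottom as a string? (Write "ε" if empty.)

Y#

(s0, aabababababa, #) ⊢ (s1, abababababa, #) ⊢ (s1, bababababa, Y#) ⊢ (s1, ababababa, #) ⊢ (s1, babababa, Y#) ⊢ (s1, abababa, #) ⊢ (s1, bababa, Y#) ⊢ (s1, ababa, #) ⊢ (s1, baba, Y#) ⊢ (s1, aba, #) ⊢ (s1, ba, Y#) ⊢ (s1, a, #) ⊢ (s1, ε, Y#)
All input consumed in state s1 with stack Y#.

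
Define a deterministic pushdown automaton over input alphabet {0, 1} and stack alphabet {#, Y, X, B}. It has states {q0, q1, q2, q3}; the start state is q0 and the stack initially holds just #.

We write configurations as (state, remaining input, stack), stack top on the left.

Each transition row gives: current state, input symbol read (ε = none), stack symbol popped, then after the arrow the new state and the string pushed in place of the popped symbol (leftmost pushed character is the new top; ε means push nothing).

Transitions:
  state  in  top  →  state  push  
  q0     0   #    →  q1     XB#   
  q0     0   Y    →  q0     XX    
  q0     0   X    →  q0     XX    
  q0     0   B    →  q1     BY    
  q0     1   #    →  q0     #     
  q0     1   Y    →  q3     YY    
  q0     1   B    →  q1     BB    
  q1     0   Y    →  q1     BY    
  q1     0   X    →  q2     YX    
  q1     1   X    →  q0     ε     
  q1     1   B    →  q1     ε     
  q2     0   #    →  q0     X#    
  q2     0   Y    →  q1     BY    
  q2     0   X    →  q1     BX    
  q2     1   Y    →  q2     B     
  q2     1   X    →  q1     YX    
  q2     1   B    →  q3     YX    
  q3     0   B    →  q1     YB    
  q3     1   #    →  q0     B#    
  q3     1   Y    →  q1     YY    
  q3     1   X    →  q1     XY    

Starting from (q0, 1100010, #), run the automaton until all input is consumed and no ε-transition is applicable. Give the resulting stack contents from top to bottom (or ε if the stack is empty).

(q0, 1100010, #)
  read 1, top #: go to q0, push # → (q0, 100010, #)
  read 1, top #: go to q0, push # → (q0, 00010, #)
  read 0, top #: go to q1, push XB# → (q1, 0010, XB#)
  read 0, top X: go to q2, push YX → (q2, 010, YXB#)
  read 0, top Y: go to q1, push BY → (q1, 10, BYXB#)
  read 1, top B: go to q1, push ε → (q1, 0, YXB#)
  read 0, top Y: go to q1, push BY → (q1, ε, BYXB#)
All input consumed in state q1 with stack BYXB#.

BYXB#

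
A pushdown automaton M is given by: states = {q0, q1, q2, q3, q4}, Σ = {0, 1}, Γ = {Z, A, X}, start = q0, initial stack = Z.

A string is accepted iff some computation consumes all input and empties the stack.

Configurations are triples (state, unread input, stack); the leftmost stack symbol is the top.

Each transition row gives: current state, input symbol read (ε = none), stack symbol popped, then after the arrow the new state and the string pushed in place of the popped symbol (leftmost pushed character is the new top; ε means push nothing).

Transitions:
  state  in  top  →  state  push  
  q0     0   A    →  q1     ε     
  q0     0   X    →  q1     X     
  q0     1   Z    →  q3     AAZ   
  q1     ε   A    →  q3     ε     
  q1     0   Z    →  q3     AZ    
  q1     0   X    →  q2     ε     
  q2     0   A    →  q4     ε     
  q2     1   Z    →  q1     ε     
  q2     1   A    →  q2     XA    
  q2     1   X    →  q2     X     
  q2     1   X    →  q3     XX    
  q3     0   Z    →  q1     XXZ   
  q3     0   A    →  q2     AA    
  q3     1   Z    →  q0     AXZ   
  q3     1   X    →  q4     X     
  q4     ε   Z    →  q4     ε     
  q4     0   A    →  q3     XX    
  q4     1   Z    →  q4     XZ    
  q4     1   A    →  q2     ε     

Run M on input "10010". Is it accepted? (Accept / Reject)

One accepting computation: (q0, 10010, Z) ⊢ (q3, 0010, AAZ) ⊢ (q2, 010, AAAZ) ⊢ (q4, 10, AAZ) ⊢ (q2, 0, AZ) ⊢ (q4, ε, Z) ⊢ (q4, ε, ε)
All input consumed and the stack is empty.

Accept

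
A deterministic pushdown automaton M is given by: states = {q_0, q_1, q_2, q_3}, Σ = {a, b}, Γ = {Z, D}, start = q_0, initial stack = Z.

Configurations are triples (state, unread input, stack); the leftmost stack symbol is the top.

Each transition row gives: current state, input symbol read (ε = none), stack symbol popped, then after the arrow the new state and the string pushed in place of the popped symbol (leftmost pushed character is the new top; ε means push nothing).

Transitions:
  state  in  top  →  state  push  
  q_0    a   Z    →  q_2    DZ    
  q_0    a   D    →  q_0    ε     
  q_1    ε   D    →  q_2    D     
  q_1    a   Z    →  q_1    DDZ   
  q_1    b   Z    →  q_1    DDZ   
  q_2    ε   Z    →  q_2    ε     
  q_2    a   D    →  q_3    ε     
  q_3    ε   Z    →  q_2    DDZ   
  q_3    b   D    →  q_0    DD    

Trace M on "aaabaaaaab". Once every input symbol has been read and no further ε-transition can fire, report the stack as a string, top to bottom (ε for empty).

DDZ

(q_0, aaabaaaaab, Z)
  read a, top Z: go to q_2, push DZ → (q_2, aabaaaaab, DZ)
  read a, top D: go to q_3, push ε → (q_3, abaaaaab, Z)
  ε-move, top Z: go to q_2, push DDZ → (q_2, abaaaaab, DDZ)
  read a, top D: go to q_3, push ε → (q_3, baaaaab, DZ)
  read b, top D: go to q_0, push DD → (q_0, aaaaab, DDZ)
  read a, top D: go to q_0, push ε → (q_0, aaaab, DZ)
  read a, top D: go to q_0, push ε → (q_0, aaab, Z)
  read a, top Z: go to q_2, push DZ → (q_2, aab, DZ)
  read a, top D: go to q_3, push ε → (q_3, ab, Z)
  ε-move, top Z: go to q_2, push DDZ → (q_2, ab, DDZ)
  read a, top D: go to q_3, push ε → (q_3, b, DZ)
  read b, top D: go to q_0, push DD → (q_0, ε, DDZ)
All input consumed in state q_0 with stack DDZ.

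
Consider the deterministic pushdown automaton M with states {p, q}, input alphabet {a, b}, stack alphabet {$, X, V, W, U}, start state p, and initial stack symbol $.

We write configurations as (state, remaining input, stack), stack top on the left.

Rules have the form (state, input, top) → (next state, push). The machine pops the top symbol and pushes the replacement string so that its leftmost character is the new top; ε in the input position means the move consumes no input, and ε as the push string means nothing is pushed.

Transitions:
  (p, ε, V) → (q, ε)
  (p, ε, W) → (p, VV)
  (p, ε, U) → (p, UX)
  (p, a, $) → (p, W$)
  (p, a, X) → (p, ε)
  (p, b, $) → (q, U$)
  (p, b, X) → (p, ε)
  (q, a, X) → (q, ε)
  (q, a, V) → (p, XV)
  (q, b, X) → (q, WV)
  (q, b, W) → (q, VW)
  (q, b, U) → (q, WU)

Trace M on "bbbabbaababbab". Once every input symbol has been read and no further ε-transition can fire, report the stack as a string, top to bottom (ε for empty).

(p, bbbabbaababbab, $)
  read b, top $: go to q, push U$ → (q, bbabbaababbab, U$)
  read b, top U: go to q, push WU → (q, babbaababbab, WU$)
  read b, top W: go to q, push VW → (q, abbaababbab, VWU$)
  read a, top V: go to p, push XV → (p, bbaababbab, XVWU$)
  read b, top X: go to p, push ε → (p, baababbab, VWU$)
  ε-move, top V: go to q, push ε → (q, baababbab, WU$)
  read b, top W: go to q, push VW → (q, aababbab, VWU$)
  read a, top V: go to p, push XV → (p, ababbab, XVWU$)
  read a, top X: go to p, push ε → (p, babbab, VWU$)
  ε-move, top V: go to q, push ε → (q, babbab, WU$)
  read b, top W: go to q, push VW → (q, abbab, VWU$)
  read a, top V: go to p, push XV → (p, bbab, XVWU$)
  read b, top X: go to p, push ε → (p, bab, VWU$)
  ε-move, top V: go to q, push ε → (q, bab, WU$)
  read b, top W: go to q, push VW → (q, ab, VWU$)
  read a, top V: go to p, push XV → (p, b, XVWU$)
  read b, top X: go to p, push ε → (p, ε, VWU$)
  ε-move, top V: go to q, push ε → (q, ε, WU$)
All input consumed in state q with stack WU$.

WU$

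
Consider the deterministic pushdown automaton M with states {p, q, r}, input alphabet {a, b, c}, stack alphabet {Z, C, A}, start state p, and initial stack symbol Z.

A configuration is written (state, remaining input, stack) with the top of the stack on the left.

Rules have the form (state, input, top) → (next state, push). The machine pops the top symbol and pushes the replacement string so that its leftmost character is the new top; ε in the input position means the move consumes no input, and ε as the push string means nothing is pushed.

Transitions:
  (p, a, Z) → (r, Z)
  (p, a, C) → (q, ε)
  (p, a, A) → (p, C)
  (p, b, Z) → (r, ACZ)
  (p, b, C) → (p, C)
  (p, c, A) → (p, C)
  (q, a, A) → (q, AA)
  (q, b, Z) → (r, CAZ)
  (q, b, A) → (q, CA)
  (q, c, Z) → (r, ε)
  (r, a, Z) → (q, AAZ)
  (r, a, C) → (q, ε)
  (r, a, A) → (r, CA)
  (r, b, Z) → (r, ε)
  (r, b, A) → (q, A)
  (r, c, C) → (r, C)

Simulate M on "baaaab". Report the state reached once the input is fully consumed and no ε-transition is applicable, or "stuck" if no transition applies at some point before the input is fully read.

(p, baaaab, Z) ⊢ (r, aaaab, ACZ) ⊢ (r, aaab, CACZ) ⊢ (q, aab, ACZ) ⊢ (q, ab, AACZ) ⊢ (q, b, AAACZ) ⊢ (q, ε, CAAACZ)
All input consumed; M is in state q.

q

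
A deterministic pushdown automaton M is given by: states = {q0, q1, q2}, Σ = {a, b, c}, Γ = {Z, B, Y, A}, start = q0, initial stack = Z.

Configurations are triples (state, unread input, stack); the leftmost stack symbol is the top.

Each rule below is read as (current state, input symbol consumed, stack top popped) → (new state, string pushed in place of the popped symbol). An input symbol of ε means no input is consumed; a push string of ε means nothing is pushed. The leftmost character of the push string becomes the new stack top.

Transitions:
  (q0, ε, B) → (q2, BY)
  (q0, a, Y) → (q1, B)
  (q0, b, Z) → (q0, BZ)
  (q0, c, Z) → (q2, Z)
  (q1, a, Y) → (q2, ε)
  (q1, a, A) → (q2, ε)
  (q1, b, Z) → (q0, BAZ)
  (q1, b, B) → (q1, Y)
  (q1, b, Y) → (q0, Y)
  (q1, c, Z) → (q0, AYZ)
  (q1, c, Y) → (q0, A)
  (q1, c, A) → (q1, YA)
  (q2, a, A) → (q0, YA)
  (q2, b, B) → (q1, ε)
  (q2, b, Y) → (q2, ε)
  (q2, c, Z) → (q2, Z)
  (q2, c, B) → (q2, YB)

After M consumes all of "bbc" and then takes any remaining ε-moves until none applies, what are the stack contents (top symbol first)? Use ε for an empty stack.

(q0, bbc, Z)
  read b, top Z: go to q0, push BZ → (q0, bc, BZ)
  ε-move, top B: go to q2, push BY → (q2, bc, BYZ)
  read b, top B: go to q1, push ε → (q1, c, YZ)
  read c, top Y: go to q0, push A → (q0, ε, AZ)
All input consumed in state q0 with stack AZ.

AZ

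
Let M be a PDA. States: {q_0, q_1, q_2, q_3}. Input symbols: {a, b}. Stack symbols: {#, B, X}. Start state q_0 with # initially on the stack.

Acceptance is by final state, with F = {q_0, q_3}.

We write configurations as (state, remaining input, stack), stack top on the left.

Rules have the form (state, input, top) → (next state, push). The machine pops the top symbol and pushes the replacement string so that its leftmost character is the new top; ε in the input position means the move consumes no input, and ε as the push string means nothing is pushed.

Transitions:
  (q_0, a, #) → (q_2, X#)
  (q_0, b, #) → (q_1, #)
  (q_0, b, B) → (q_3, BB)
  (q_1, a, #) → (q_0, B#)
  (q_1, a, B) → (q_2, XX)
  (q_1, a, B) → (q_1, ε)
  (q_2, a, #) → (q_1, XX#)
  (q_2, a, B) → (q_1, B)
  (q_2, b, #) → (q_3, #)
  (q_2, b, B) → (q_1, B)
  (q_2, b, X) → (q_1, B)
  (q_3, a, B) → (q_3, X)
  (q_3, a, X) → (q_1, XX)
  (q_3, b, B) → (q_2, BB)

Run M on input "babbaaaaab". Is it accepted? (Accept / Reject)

One accepting computation: (q_0, babbaaaaab, #) ⊢ (q_1, abbaaaaab, #) ⊢ (q_0, bbaaaaab, B#) ⊢ (q_3, baaaaab, BB#) ⊢ (q_2, aaaaab, BBB#) ⊢ (q_1, aaaab, BBB#) ⊢ (q_1, aaab, BB#) ⊢ (q_1, aab, B#) ⊢ (q_1, ab, #) ⊢ (q_0, b, B#) ⊢ (q_3, ε, BB#)
All input consumed and state q_3 ∈ F.

Accept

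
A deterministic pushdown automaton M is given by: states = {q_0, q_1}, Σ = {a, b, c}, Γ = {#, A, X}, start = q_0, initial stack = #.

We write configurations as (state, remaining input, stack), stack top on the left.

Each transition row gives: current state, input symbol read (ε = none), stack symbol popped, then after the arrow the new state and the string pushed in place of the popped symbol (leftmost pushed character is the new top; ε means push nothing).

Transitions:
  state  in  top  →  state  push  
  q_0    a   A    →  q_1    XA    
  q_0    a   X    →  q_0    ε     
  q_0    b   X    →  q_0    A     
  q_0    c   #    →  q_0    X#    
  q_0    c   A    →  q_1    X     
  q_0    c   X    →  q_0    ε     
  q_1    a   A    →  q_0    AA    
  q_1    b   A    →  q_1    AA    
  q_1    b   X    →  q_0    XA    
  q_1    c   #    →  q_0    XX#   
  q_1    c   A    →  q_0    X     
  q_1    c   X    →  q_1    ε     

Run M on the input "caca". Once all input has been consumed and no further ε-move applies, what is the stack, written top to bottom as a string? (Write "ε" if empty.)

#

(q_0, caca, #) ⊢ (q_0, aca, X#) ⊢ (q_0, ca, #) ⊢ (q_0, a, X#) ⊢ (q_0, ε, #)
All input consumed in state q_0 with stack #.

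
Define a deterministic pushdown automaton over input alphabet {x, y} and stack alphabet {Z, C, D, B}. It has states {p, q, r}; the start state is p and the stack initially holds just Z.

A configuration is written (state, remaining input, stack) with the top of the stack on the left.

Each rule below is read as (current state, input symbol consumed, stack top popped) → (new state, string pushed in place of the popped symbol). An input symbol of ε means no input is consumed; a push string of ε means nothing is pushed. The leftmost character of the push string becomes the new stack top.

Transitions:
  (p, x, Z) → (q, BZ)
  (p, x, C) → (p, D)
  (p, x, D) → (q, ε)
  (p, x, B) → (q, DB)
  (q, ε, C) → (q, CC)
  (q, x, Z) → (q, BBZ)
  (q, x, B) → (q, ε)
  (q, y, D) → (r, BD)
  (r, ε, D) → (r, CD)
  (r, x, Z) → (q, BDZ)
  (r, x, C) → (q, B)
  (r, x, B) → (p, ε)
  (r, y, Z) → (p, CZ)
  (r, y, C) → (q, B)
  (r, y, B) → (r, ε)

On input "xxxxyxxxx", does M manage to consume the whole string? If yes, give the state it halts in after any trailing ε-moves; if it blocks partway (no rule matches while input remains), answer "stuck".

stuck

(p, xxxxyxxxx, Z)
  read x, top Z: go to q, push BZ → (q, xxxyxxxx, BZ)
  read x, top B: go to q, push ε → (q, xxyxxxx, Z)
  read x, top Z: go to q, push BBZ → (q, xyxxxx, BBZ)
  read x, top B: go to q, push ε → (q, yxxxx, BZ)
No transition for (q, y, top B); M blocks with input yxxxx remaining.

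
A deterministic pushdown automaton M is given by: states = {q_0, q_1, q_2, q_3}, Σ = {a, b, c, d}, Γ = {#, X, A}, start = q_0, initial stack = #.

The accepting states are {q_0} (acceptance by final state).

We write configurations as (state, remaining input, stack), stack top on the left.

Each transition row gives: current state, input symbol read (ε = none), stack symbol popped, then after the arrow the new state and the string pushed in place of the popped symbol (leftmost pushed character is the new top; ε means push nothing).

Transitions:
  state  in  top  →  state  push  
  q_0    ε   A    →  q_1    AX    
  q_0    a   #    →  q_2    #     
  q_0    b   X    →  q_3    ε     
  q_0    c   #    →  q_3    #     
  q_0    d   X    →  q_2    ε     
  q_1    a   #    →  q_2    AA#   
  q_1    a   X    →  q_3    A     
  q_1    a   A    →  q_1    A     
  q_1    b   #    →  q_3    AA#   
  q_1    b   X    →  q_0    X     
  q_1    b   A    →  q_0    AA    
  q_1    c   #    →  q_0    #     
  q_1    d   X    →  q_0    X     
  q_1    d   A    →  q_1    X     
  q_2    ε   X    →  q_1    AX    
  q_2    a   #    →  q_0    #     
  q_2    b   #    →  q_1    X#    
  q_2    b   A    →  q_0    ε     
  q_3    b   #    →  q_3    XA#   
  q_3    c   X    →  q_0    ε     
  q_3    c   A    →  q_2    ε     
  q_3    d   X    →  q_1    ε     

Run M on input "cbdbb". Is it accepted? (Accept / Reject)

Accept

(q_0, cbdbb, #)
  read c, top #: go to q_3, push # → (q_3, bdbb, #)
  read b, top #: go to q_3, push XA# → (q_3, dbb, XA#)
  read d, top X: go to q_1, push ε → (q_1, bb, A#)
  read b, top A: go to q_0, push AA → (q_0, b, AA#)
  ε-move, top A: go to q_1, push AX → (q_1, b, AXA#)
  read b, top A: go to q_0, push AA → (q_0, ε, AAXA#)
All input consumed; state q_0 ∈ F.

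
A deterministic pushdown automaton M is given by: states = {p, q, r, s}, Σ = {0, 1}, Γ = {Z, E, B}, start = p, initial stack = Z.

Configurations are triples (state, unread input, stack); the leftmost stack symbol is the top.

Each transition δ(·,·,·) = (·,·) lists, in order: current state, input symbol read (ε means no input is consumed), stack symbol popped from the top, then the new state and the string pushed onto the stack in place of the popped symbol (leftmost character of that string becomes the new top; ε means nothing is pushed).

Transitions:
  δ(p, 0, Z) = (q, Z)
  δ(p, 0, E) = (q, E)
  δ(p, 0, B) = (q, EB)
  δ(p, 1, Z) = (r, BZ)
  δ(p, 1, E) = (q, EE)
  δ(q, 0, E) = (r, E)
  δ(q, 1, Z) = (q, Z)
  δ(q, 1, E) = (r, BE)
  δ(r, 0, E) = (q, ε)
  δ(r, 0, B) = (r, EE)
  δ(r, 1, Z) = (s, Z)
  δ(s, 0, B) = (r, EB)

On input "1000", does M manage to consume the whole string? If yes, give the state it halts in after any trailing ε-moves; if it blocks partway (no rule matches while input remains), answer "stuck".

r

(p, 1000, Z)
  read 1, top Z: go to r, push BZ → (r, 000, BZ)
  read 0, top B: go to r, push EE → (r, 00, EEZ)
  read 0, top E: go to q, push ε → (q, 0, EZ)
  read 0, top E: go to r, push E → (r, ε, EZ)
All input consumed; M is in state r.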